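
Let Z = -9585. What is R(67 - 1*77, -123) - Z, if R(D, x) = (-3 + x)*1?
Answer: 9459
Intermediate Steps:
R(D, x) = -3 + x
R(67 - 1*77, -123) - Z = (-3 - 123) - 1*(-9585) = -126 + 9585 = 9459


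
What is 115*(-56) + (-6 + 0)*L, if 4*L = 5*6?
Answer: -6485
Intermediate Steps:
L = 15/2 (L = (5*6)/4 = (1/4)*30 = 15/2 ≈ 7.5000)
115*(-56) + (-6 + 0)*L = 115*(-56) + (-6 + 0)*(15/2) = -6440 - 6*15/2 = -6440 - 45 = -6485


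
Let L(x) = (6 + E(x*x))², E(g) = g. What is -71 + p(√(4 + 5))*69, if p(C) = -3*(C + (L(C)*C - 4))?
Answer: -139589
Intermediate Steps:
L(x) = (6 + x²)² (L(x) = (6 + x*x)² = (6 + x²)²)
p(C) = 12 - 3*C - 3*C*(6 + C²)² (p(C) = -3*(C + ((6 + C²)²*C - 4)) = -3*(C + (C*(6 + C²)² - 4)) = -3*(C + (-4 + C*(6 + C²)²)) = -3*(-4 + C + C*(6 + C²)²) = 12 - 3*C - 3*C*(6 + C²)²)
-71 + p(√(4 + 5))*69 = -71 + (12 - 3*√(4 + 5) - 3*√(4 + 5)*(6 + (√(4 + 5))²)²)*69 = -71 + (12 - 3*√9 - 3*√9*(6 + (√9)²)²)*69 = -71 + (12 - 3*3 - 3*3*(6 + 3²)²)*69 = -71 + (12 - 9 - 3*3*(6 + 9)²)*69 = -71 + (12 - 9 - 3*3*15²)*69 = -71 + (12 - 9 - 3*3*225)*69 = -71 + (12 - 9 - 2025)*69 = -71 - 2022*69 = -71 - 139518 = -139589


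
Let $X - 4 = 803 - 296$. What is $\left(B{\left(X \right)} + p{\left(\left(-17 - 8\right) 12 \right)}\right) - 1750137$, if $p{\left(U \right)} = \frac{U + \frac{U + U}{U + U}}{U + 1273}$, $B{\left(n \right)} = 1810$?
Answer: $- \frac{1701122470}{973} \approx -1.7483 \cdot 10^{6}$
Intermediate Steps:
$X = 511$ ($X = 4 + \left(803 - 296\right) = 4 + 507 = 511$)
$p{\left(U \right)} = \frac{1 + U}{1273 + U}$ ($p{\left(U \right)} = \frac{U + \frac{2 U}{2 U}}{1273 + U} = \frac{U + 2 U \frac{1}{2 U}}{1273 + U} = \frac{U + 1}{1273 + U} = \frac{1 + U}{1273 + U}$)
$\left(B{\left(X \right)} + p{\left(\left(-17 - 8\right) 12 \right)}\right) - 1750137 = \left(1810 + \frac{1 + \left(-17 - 8\right) 12}{1273 + \left(-17 - 8\right) 12}\right) - 1750137 = \left(1810 + \frac{1 - 300}{1273 - 300}\right) - 1750137 = \left(1810 + \frac{1}{973} \left(-299\right)\right) - 1750137 = \left(1810 - \frac{299}{973}\right) - 1750137 = \frac{1760831}{973} - 1750137 = - \frac{1701122470}{973}$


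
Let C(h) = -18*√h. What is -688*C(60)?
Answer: 24768*√15 ≈ 95926.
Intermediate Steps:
-688*C(60) = -(-12384)*√60 = -(-12384)*2*√15 = -(-24768)*√15 = 24768*√15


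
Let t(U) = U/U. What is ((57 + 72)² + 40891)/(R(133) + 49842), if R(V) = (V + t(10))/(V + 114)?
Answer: 3552601/3077777 ≈ 1.1543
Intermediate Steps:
t(U) = 1
R(V) = (1 + V)/(114 + V) (R(V) = (V + 1)/(V + 114) = (1 + V)/(114 + V))
((57 + 72)² + 40891)/(R(133) + 49842) = ((57 + 72)² + 40891)/((1 + 133)/(114 + 133) + 49842) = (129² + 40891)/(134/247 + 49842) = (16641 + 40891)/((1/247)*134 + 49842) = 57532/(134/247 + 49842) = 57532/(12311108/247) = 57532*(247/12311108) = 3552601/3077777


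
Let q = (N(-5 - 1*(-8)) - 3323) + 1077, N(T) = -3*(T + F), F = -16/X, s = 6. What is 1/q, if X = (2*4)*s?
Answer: -1/2254 ≈ -0.00044366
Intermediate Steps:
X = 48 (X = (2*4)*6 = 8*6 = 48)
F = -⅓ (F = -16/48 = -16*1/48 = -⅓ ≈ -0.33333)
N(T) = 1 - 3*T (N(T) = -3*(T - ⅓) = -3*(-⅓ + T) = 1 - 3*T)
q = -2254 (q = ((1 - 3*(-5 - 1*(-8))) - 3323) + 1077 = ((1 - 3*(-5 + 8)) - 3323) + 1077 = ((1 - 3*3) - 3323) + 1077 = ((1 - 9) - 3323) + 1077 = (-8 - 3323) + 1077 = -3331 + 1077 = -2254)
1/q = 1/(-2254) = -1/2254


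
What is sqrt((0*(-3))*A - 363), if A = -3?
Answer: 11*I*sqrt(3) ≈ 19.053*I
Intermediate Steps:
sqrt((0*(-3))*A - 363) = sqrt((0*(-3))*(-3) - 363) = sqrt(0*(-3) - 363) = sqrt(0 - 363) = sqrt(-363) = 11*I*sqrt(3)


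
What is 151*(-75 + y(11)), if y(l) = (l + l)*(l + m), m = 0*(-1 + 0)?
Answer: 25217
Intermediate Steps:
m = 0 (m = 0*(-1) = 0)
y(l) = 2*l² (y(l) = (l + l)*(l + 0) = (2*l)*l = 2*l²)
151*(-75 + y(11)) = 151*(-75 + 2*11²) = 151*(-75 + 2*121) = 151*(-75 + 242) = 151*167 = 25217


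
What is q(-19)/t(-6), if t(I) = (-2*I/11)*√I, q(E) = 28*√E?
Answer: 77*√114/18 ≈ 45.674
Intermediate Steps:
t(I) = -2*I^(3/2)/11 (t(I) = (-2*I/11)*√I = -2*I^(3/2)/11)
q(-19)/t(-6) = (28*√(-19))/((-(-12)*I*√6/11)) = (28*(I*√19))/((-(-12)*I*√6/11)) = (28*I*√19)/((12*I*√6/11)) = (28*I*√19)*(-11*I*√6/72) = 77*√114/18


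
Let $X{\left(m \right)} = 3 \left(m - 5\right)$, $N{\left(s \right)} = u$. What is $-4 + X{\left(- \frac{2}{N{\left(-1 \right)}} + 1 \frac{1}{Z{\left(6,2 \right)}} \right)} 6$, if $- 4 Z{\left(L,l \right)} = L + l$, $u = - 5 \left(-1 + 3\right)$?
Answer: $- \frac{497}{5} \approx -99.4$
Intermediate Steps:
$u = -10$ ($u = \left(-5\right) 2 = -10$)
$N{\left(s \right)} = -10$
$Z{\left(L,l \right)} = - \frac{L}{4} - \frac{l}{4}$ ($Z{\left(L,l \right)} = - \frac{L + l}{4} = - \frac{L}{4} - \frac{l}{4}$)
$X{\left(m \right)} = -15 + 3 m$ ($X{\left(m \right)} = 3 \left(-5 + m\right) = -15 + 3 m$)
$-4 + X{\left(- \frac{2}{N{\left(-1 \right)}} + 1 \frac{1}{Z{\left(6,2 \right)}} \right)} 6 = -4 + \left(-15 + 3 \left(- \frac{2}{-10} + 1 \frac{1}{\left(- \frac{1}{4}\right) 6 - \frac{1}{2}}\right)\right) 6 = -4 + \left(-15 + 3 \left(\left(-2\right) \left(- \frac{1}{10}\right) + 1 \frac{1}{- \frac{3}{2} - \frac{1}{2}}\right)\right) 6 = -4 + \left(-15 + 3 \left(\frac{1}{5} + 1 \frac{1}{-2}\right)\right) 6 = -4 + \left(-15 + 3 \left(\frac{1}{5} + 1 \left(- \frac{1}{2}\right)\right)\right) 6 = -4 + \left(-15 + 3 \left(\frac{1}{5} - \frac{1}{2}\right)\right) 6 = -4 + \left(-15 + 3 \left(- \frac{3}{10}\right)\right) 6 = -4 + \left(-15 - \frac{9}{10}\right) 6 = -4 - \frac{477}{5} = - \frac{497}{5}$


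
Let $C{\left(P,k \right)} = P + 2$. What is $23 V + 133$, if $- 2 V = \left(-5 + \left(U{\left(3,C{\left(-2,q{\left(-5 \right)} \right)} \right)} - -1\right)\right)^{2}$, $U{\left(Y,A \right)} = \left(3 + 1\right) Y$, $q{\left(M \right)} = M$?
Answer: $-603$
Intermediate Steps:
$C{\left(P,k \right)} = 2 + P$
$U{\left(Y,A \right)} = 4 Y$
$V = -32$ ($V = - \frac{\left(-5 + \left(4 \cdot 3 - -1\right)\right)^{2}}{2} = - \frac{\left(-5 + \left(12 + 1\right)\right)^{2}}{2} = - \frac{\left(-5 + 13\right)^{2}}{2} = - \frac{8^{2}}{2} = \left(- \frac{1}{2}\right) 64 = -32$)
$23 V + 133 = 23 \left(-32\right) + 133 = -736 + 133 = -603$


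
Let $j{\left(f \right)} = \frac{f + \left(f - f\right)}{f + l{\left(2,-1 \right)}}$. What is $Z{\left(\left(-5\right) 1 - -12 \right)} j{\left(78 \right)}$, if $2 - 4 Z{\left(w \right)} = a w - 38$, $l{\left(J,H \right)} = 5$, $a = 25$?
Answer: $- \frac{5265}{166} \approx -31.717$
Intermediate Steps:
$Z{\left(w \right)} = 10 - \frac{25 w}{4}$ ($Z{\left(w \right)} = \frac{1}{2} - \frac{25 w - 38}{4} = \frac{1}{2} - \frac{-38 + 25 w}{4} = \frac{1}{2} - \left(- \frac{19}{2} + \frac{25 w}{4}\right) = 10 - \frac{25 w}{4}$)
$j{\left(f \right)} = \frac{f}{5 + f}$ ($j{\left(f \right)} = \frac{f + \left(f - f\right)}{f + 5} = \frac{f + 0}{5 + f} = \frac{f}{5 + f}$)
$Z{\left(\left(-5\right) 1 - -12 \right)} j{\left(78 \right)} = \left(10 - \frac{25 \left(\left(-5\right) 1 - -12\right)}{4}\right) \frac{78}{5 + 78} = \left(10 - \frac{25 \left(-5 + 12\right)}{4}\right) \frac{78}{83} = \left(10 - \frac{175}{4}\right) 78 \cdot \frac{1}{83} = \left(10 - \frac{175}{4}\right) \frac{78}{83} = \left(- \frac{135}{4}\right) \frac{78}{83} = - \frac{5265}{166}$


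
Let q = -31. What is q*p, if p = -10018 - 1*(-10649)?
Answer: -19561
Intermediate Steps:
p = 631 (p = -10018 + 10649 = 631)
q*p = -31*631 = -19561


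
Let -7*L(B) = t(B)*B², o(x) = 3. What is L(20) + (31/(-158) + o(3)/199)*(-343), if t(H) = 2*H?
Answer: -489398305/220094 ≈ -2223.6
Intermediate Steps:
L(B) = -2*B³/7 (L(B) = -2*B*B²/7 = -2*B³/7)
L(20) + (31/(-158) + o(3)/199)*(-343) = -2/7*20³ + (31/(-158) + 3/199)*(-343) = -2/7*8000 + (31*(-1/158) + 3*(1/199))*(-343) = -16000/7 + (-31/158 + 3/199)*(-343) = -16000/7 - 5695/31442*(-343) = -16000/7 + 1953385/31442 = -489398305/220094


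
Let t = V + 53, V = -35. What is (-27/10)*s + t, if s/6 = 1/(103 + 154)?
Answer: 23049/1285 ≈ 17.937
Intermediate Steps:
t = 18 (t = -35 + 53 = 18)
s = 6/257 (s = 6/(103 + 154) = 6/257 ≈ 0.023346)
(-27/10)*s + t = -27/10*(6/257) + 18 = -27*⅒*(6/257) + 18 = -27/10*6/257 + 18 = -81/1285 + 18 = 23049/1285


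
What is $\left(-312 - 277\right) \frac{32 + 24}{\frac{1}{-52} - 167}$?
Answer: $\frac{1715168}{8685} \approx 197.49$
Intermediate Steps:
$\left(-312 - 277\right) \frac{32 + 24}{\frac{1}{-52} - 167} = - 589 \frac{56}{- \frac{1}{52} - 167} = - 589 \frac{56}{- \frac{8685}{52}} = - 589 \cdot 56 \left(- \frac{52}{8685}\right) = \left(-589\right) \left(- \frac{2912}{8685}\right) = \frac{1715168}{8685}$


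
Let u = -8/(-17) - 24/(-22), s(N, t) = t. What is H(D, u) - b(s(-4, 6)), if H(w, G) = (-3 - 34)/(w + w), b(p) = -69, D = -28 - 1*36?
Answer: 8869/128 ≈ 69.289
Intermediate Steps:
D = -64 (D = -28 - 36 = -64)
u = 292/187 (u = -8*(-1/17) - 24*(-1/22) = 8/17 + 12/11 = 292/187 ≈ 1.5615)
H(w, G) = -37/(2*w) (H(w, G) = -37*1/(2*w) = -37/(2*w))
H(D, u) - b(s(-4, 6)) = -37/2/(-64) - 1*(-69) = -37/2*(-1/64) + 69 = 37/128 + 69 = 8869/128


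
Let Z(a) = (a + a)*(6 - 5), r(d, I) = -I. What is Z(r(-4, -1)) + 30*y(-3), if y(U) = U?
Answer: -88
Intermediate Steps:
Z(a) = 2*a (Z(a) = (2*a)*1 = 2*a)
Z(r(-4, -1)) + 30*y(-3) = 2*(-1*(-1)) + 30*(-3) = 2*1 - 90 = 2 - 90 = -88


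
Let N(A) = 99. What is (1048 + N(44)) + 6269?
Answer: 7416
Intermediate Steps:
(1048 + N(44)) + 6269 = (1048 + 99) + 6269 = 1147 + 6269 = 7416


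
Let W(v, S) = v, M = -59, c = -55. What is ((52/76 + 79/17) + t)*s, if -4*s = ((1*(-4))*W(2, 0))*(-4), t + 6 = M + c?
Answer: 296304/323 ≈ 917.35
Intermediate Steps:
t = -120 (t = -6 + (-59 - 55) = -6 - 114 = -120)
s = -8 (s = -(1*(-4))*2*(-4)/4 = -(-4*2)*(-4)/4 = -(-2)*(-4) = -1/4*32 = -8)
((52/76 + 79/17) + t)*s = ((52/76 + 79/17) - 120)*(-8) = ((52*(1/76) + 79*(1/17)) - 120)*(-8) = ((13/19 + 79/17) - 120)*(-8) = (1722/323 - 120)*(-8) = -37038/323*(-8) = 296304/323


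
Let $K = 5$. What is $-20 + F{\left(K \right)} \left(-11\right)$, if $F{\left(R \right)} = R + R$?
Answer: $-130$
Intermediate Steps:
$F{\left(R \right)} = 2 R$
$-20 + F{\left(K \right)} \left(-11\right) = -20 + 2 \cdot 5 \left(-11\right) = -20 + 10 \left(-11\right) = -20 - 110 = -130$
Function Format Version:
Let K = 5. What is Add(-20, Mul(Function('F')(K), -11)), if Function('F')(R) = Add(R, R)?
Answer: -130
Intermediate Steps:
Function('F')(R) = Mul(2, R)
Add(-20, Mul(Function('F')(K), -11)) = Add(-20, Mul(Mul(2, 5), -11)) = Add(-20, Mul(10, -11)) = Add(-20, -110) = -130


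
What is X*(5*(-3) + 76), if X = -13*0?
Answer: 0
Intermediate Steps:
X = 0
X*(5*(-3) + 76) = 0*(5*(-3) + 76) = 0*(-15 + 76) = 0*61 = 0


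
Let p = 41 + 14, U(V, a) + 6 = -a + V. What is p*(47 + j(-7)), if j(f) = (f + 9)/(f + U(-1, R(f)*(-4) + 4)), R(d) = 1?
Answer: 18040/7 ≈ 2577.1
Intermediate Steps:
U(V, a) = -6 + V - a (U(V, a) = -6 + (-a + V) = -6 + (V - a) = -6 + V - a)
j(f) = (9 + f)/(-7 + f) (j(f) = (f + 9)/(f + (-6 - 1 - (1*(-4) + 4))) = (9 + f)/(f + (-6 - 1 - (-4 + 4))) = (9 + f)/(f + (-6 - 1 - 1*0)) = (9 + f)/(f + (-6 - 1 + 0)) = (9 + f)/(f - 7) = (9 + f)/(-7 + f))
p = 55
p*(47 + j(-7)) = 55*(47 + (9 - 7)/(-7 - 7)) = 55*(47 + 2/(-14)) = 55*(47 - 1/14*2) = 55*(47 - ⅐) = 55*(328/7) = 18040/7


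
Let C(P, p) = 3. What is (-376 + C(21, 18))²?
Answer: 139129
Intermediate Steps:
(-376 + C(21, 18))² = (-376 + 3)² = (-373)² = 139129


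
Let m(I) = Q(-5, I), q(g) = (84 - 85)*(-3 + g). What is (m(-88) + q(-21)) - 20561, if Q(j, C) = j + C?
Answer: -20630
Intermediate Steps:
q(g) = 3 - g (q(g) = -(-3 + g) = 3 - g)
Q(j, C) = C + j
m(I) = -5 + I (m(I) = I - 5 = -5 + I)
(m(-88) + q(-21)) - 20561 = ((-5 - 88) + (3 - 1*(-21))) - 20561 = (-93 + (3 + 21)) - 20561 = (-93 + 24) - 20561 = -69 - 20561 = -20630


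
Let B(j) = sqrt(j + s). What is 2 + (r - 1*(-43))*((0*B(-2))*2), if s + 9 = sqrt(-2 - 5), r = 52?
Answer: 2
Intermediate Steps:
s = -9 + I*sqrt(7) (s = -9 + sqrt(-2 - 5) = -9 + sqrt(-7) = -9 + I*sqrt(7) ≈ -9.0 + 2.6458*I)
B(j) = sqrt(-9 + j + I*sqrt(7)) (B(j) = sqrt(j + (-9 + I*sqrt(7))) = sqrt(-9 + j + I*sqrt(7)))
2 + (r - 1*(-43))*((0*B(-2))*2) = 2 + (52 - 1*(-43))*((0*sqrt(-9 - 2 + I*sqrt(7)))*2) = 2 + (52 + 43)*((0*sqrt(-11 + I*sqrt(7)))*2) = 2 + 95*(0*2) = 2 + 95*0 = 2 + 0 = 2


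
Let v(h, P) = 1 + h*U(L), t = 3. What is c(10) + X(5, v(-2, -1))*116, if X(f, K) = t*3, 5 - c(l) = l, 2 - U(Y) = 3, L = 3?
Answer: 1039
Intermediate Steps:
U(Y) = -1 (U(Y) = 2 - 1*3 = 2 - 3 = -1)
v(h, P) = 1 - h (v(h, P) = 1 + h*(-1) = 1 - h)
c(l) = 5 - l
X(f, K) = 9 (X(f, K) = 3*3 = 9)
c(10) + X(5, v(-2, -1))*116 = (5 - 1*10) + 9*116 = (5 - 10) + 1044 = -5 + 1044 = 1039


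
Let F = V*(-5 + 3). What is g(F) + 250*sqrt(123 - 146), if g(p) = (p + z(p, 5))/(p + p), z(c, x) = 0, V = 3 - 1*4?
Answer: 1/2 + 250*I*sqrt(23) ≈ 0.5 + 1199.0*I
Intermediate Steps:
V = -1 (V = 3 - 4 = -1)
F = 2 (F = -(-5 + 3) = -1*(-2) = 2)
g(p) = 1/2 (g(p) = (p + 0)/(p + p) = p/((2*p)) = p*(1/(2*p)) = 1/2)
g(F) + 250*sqrt(123 - 146) = 1/2 + 250*sqrt(123 - 146) = 1/2 + 250*sqrt(-23) = 1/2 + 250*(I*sqrt(23)) = 1/2 + 250*I*sqrt(23)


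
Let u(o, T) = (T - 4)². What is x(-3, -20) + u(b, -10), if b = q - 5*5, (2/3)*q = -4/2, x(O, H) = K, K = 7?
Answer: 203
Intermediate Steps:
x(O, H) = 7
q = -3 (q = 3*(-4/2)/2 = 3*(-4*½)/2 = (3/2)*(-2) = -3)
b = -28 (b = -3 - 5*5 = -3 - 25 = -28)
u(o, T) = (-4 + T)²
x(-3, -20) + u(b, -10) = 7 + (-4 - 10)² = 7 + (-14)² = 7 + 196 = 203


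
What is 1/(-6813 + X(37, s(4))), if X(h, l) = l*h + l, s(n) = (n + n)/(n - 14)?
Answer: -5/34217 ≈ -0.00014613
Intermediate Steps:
s(n) = 2*n/(-14 + n) (s(n) = (2*n)/(-14 + n) = 2*n/(-14 + n))
X(h, l) = l + h*l (X(h, l) = h*l + l = l + h*l)
1/(-6813 + X(37, s(4))) = 1/(-6813 + (2*4/(-14 + 4))*(1 + 37)) = 1/(-6813 + (2*4/(-10))*38) = 1/(-6813 + (2*4*(-1/10))*38) = 1/(-6813 - 4/5*38) = 1/(-6813 - 152/5) = 1/(-34217/5) = -5/34217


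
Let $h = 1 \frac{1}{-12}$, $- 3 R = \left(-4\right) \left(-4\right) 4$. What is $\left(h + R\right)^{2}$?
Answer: $\frac{66049}{144} \approx 458.67$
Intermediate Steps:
$R = - \frac{64}{3}$ ($R = - \frac{\left(-4\right) \left(-4\right) 4}{3} = - \frac{16 \cdot 4}{3} = \left(- \frac{1}{3}\right) 64 = - \frac{64}{3} \approx -21.333$)
$h = - \frac{1}{12}$ ($h = 1 \left(- \frac{1}{12}\right) = - \frac{1}{12} \approx -0.083333$)
$\left(h + R\right)^{2} = \left(- \frac{1}{12} - \frac{64}{3}\right)^{2} = \left(- \frac{257}{12}\right)^{2} = \frac{66049}{144}$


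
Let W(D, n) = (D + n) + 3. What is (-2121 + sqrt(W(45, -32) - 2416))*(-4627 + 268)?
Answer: 9245439 - 87180*I*sqrt(6) ≈ 9.2454e+6 - 2.1355e+5*I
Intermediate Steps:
W(D, n) = 3 + D + n
(-2121 + sqrt(W(45, -32) - 2416))*(-4627 + 268) = (-2121 + sqrt((3 + 45 - 32) - 2416))*(-4627 + 268) = (-2121 + sqrt(16 - 2416))*(-4359) = (-2121 + sqrt(-2400))*(-4359) = (-2121 + 20*I*sqrt(6))*(-4359) = 9245439 - 87180*I*sqrt(6)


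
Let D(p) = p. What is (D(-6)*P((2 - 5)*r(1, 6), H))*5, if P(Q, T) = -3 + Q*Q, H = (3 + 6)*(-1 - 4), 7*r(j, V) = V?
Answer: -5310/49 ≈ -108.37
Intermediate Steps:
r(j, V) = V/7
H = -45 (H = 9*(-5) = -45)
P(Q, T) = -3 + Q²
(D(-6)*P((2 - 5)*r(1, 6), H))*5 = -6*(-3 + ((2 - 5)*((⅐)*6))²)*5 = -6*(-3 + (-3*6/7)²)*5 = -6*(-3 + (-18/7)²)*5 = -6*(-3 + 324/49)*5 = -6*177/49*5 = -1062/49*5 = -5310/49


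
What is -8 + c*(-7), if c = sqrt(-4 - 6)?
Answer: -8 - 7*I*sqrt(10) ≈ -8.0 - 22.136*I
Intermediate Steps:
c = I*sqrt(10) (c = sqrt(-10) = I*sqrt(10) ≈ 3.1623*I)
-8 + c*(-7) = -8 + (I*sqrt(10))*(-7) = -8 - 7*I*sqrt(10)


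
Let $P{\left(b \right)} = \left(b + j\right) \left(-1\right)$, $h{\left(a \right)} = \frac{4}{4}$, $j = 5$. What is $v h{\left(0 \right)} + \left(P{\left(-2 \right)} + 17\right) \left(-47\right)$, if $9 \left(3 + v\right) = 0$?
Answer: $-661$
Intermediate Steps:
$v = -3$ ($v = -3 + \frac{1}{9} \cdot 0 = -3 + 0 = -3$)
$h{\left(a \right)} = 1$ ($h{\left(a \right)} = 4 \cdot \frac{1}{4} = 1$)
$P{\left(b \right)} = -5 - b$ ($P{\left(b \right)} = \left(b + 5\right) \left(-1\right) = \left(5 + b\right) \left(-1\right) = -5 - b$)
$v h{\left(0 \right)} + \left(P{\left(-2 \right)} + 17\right) \left(-47\right) = \left(-3\right) 1 + \left(\left(-5 - -2\right) + 17\right) \left(-47\right) = -3 + \left(\left(-5 + 2\right) + 17\right) \left(-47\right) = -3 + \left(-3 + 17\right) \left(-47\right) = -3 + 14 \left(-47\right) = -3 - 658 = -661$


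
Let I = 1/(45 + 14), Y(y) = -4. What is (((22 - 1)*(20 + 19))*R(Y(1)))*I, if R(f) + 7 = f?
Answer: -9009/59 ≈ -152.69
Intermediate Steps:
R(f) = -7 + f
I = 1/59 ≈ 0.016949
(((22 - 1)*(20 + 19))*R(Y(1)))*I = (((22 - 1)*(20 + 19))*(-7 - 4))*(1/59) = ((21*39)*(-11))*(1/59) = (819*(-11))*(1/59) = -9009*1/59 = -9009/59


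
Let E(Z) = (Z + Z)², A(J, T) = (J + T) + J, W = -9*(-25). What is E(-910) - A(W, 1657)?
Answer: 3310293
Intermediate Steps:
W = 225
A(J, T) = T + 2*J
E(Z) = 4*Z² (E(Z) = (2*Z)² = 4*Z²)
E(-910) - A(W, 1657) = 4*(-910)² - (1657 + 2*225) = 4*828100 - (1657 + 450) = 3312400 - 1*2107 = 3312400 - 2107 = 3310293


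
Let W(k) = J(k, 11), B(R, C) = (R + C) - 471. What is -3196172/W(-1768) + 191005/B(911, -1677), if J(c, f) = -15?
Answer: 3950799689/18555 ≈ 2.1292e+5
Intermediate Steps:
B(R, C) = -471 + C + R (B(R, C) = (C + R) - 471 = -471 + C + R)
W(k) = -15
-3196172/W(-1768) + 191005/B(911, -1677) = -3196172/(-15) + 191005/(-471 - 1677 + 911) = -3196172*(-1/15) + 191005/(-1237) = 3196172/15 + 191005*(-1/1237) = 3196172/15 - 191005/1237 = 3950799689/18555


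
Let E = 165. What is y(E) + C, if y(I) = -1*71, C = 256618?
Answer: 256547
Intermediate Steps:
y(I) = -71
y(E) + C = -71 + 256618 = 256547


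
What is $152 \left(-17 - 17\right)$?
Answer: $-5168$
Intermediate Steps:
$152 \left(-17 - 17\right) = 152 \left(-34\right) = -5168$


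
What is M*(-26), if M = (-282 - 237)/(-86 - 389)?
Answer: -13494/475 ≈ -28.408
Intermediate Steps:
M = 519/475 (M = -519/(-475) = -519*(-1/475) = 519/475 ≈ 1.0926)
M*(-26) = (519/475)*(-26) = -13494/475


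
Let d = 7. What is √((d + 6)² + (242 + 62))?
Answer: √473 ≈ 21.749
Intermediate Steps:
√((d + 6)² + (242 + 62)) = √((7 + 6)² + (242 + 62)) = √(13² + 304) = √(169 + 304) = √473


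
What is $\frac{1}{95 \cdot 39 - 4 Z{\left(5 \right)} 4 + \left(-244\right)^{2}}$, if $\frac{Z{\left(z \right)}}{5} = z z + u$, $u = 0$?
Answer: $- \frac{1}{7350464} \approx -1.3605 \cdot 10^{-7}$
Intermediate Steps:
$Z{\left(z \right)} = 5 z^{2}$ ($Z{\left(z \right)} = 5 \left(z z + 0\right) = 5 \left(z^{2} + 0\right) = 5 z^{2}$)
$\frac{1}{95 \cdot 39 - 4 Z{\left(5 \right)} 4 + \left(-244\right)^{2}} = \frac{1}{95 \cdot 39 - 4 \cdot 5 \cdot 5^{2} \cdot 4 + \left(-244\right)^{2}} = \frac{1}{3705 - 4 \cdot 5 \cdot 25 \cdot 4 + 59536} = \frac{1}{3705 \left(-4\right) 125 \cdot 4 + 59536} = \frac{1}{3705 \left(\left(-500\right) 4\right) + 59536} = \frac{1}{3705 \left(-2000\right) + 59536} = \frac{1}{-7410000 + 59536} = \frac{1}{-7350464} = - \frac{1}{7350464}$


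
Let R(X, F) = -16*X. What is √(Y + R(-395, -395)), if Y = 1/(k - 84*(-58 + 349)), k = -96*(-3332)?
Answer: √137898771104577/147714 ≈ 79.498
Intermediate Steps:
k = 319872
Y = 1/295428 (Y = 1/(319872 - 84*(-58 + 349)) = 1/(319872 - 84*291) = 1/(319872 - 24444) = 1/295428 ≈ 3.3849e-6)
√(Y + R(-395, -395)) = √(1/295428 - 16*(-395)) = √(1/295428 + 6320) = √(1867104961/295428) = √137898771104577/147714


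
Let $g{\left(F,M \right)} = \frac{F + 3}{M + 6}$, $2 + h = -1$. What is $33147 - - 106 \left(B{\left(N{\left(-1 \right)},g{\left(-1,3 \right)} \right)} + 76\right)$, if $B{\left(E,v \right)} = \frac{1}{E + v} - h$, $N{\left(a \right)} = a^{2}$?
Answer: $\frac{457685}{11} \approx 41608.0$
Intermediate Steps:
$h = -3$ ($h = -2 - 1 = -3$)
$g{\left(F,M \right)} = \frac{3 + F}{6 + M}$
$B{\left(E,v \right)} = 3 + \frac{1}{E + v}$ ($B{\left(E,v \right)} = \frac{1}{E + v} - -3 = \frac{1}{E + v} + 3 = 3 + \frac{1}{E + v}$)
$33147 - - 106 \left(B{\left(N{\left(-1 \right)},g{\left(-1,3 \right)} \right)} + 76\right) = 33147 - - 106 \left(\frac{1 + 3 \left(-1\right)^{2} + 3 \frac{3 - 1}{6 + 3}}{\left(-1\right)^{2} + \frac{3 - 1}{6 + 3}} + 76\right) = 33147 - - 106 \left(\frac{1 + 3 \cdot 1 + 3 \cdot \frac{1}{9} \cdot 2}{1 + \frac{1}{9} \cdot 2} + 76\right) = 33147 - - 106 \left(\frac{1 + 3 + 3 \cdot \frac{1}{9} \cdot 2}{1 + \frac{1}{9} \cdot 2} + 76\right) = 33147 - - 106 \left(\frac{1 + 3 + 3 \cdot \frac{2}{9}}{1 + \frac{2}{9}} + 76\right) = 33147 - - 106 \left(\frac{1 + 3 + \frac{2}{3}}{\frac{11}{9}} + 76\right) = 33147 - - 106 \left(\frac{9}{11} \cdot \frac{14}{3} + 76\right) = 33147 - - 106 \left(\frac{42}{11} + 76\right) = 33147 - \left(-106\right) \frac{878}{11} = 33147 - - \frac{93068}{11} = 33147 + \frac{93068}{11} = \frac{457685}{11}$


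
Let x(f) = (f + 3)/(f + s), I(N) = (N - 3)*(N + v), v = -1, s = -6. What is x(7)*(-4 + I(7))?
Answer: 200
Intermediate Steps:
I(N) = (-1 + N)*(-3 + N) (I(N) = (N - 3)*(N - 1) = (-3 + N)*(-1 + N) = (-1 + N)*(-3 + N))
x(f) = (3 + f)/(-6 + f) (x(f) = (f + 3)/(f - 6) = (3 + f)/(-6 + f))
x(7)*(-4 + I(7)) = ((3 + 7)/(-6 + 7))*(-4 + (3 + 7² - 4*7)) = (10/1)*(-4 + (3 + 49 - 28)) = (1*10)*(-4 + 24) = 10*20 = 200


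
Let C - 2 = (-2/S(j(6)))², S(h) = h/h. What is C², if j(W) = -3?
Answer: 36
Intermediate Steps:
S(h) = 1
C = 6 (C = 2 + (-2/1)² = 2 + (-2*1)² = 2 + (-2)² = 2 + 4 = 6)
C² = 6² = 36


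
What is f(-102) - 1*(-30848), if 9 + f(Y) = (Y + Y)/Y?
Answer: 30841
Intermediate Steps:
f(Y) = -7 (f(Y) = -9 + (Y + Y)/Y = -9 + (2*Y)/Y = -9 + 2 = -7)
f(-102) - 1*(-30848) = -7 - 1*(-30848) = -7 + 30848 = 30841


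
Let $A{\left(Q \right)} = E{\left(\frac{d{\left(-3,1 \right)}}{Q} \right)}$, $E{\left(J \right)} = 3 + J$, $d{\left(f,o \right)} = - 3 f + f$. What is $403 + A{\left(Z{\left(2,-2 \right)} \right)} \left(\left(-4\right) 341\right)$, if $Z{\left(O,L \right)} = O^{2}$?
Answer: $-5735$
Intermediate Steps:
$d{\left(f,o \right)} = - 2 f$
$A{\left(Q \right)} = 3 + \frac{6}{Q}$ ($A{\left(Q \right)} = 3 + \frac{\left(-2\right) \left(-3\right)}{Q} = 3 + \frac{6}{Q}$)
$403 + A{\left(Z{\left(2,-2 \right)} \right)} \left(\left(-4\right) 341\right) = 403 + \left(3 + \frac{6}{2^{2}}\right) \left(\left(-4\right) 341\right) = 403 + \left(3 + \frac{6}{4}\right) \left(-1364\right) = 403 + \left(3 + 6 \cdot \frac{1}{4}\right) \left(-1364\right) = 403 + \left(3 + \frac{3}{2}\right) \left(-1364\right) = 403 + \frac{9}{2} \left(-1364\right) = 403 - 6138 = -5735$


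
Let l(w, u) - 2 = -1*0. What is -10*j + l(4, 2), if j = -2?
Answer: 22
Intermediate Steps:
l(w, u) = 2 (l(w, u) = 2 - 1*0 = 2 + 0 = 2)
-10*j + l(4, 2) = -10*(-2) + 2 = 20 + 2 = 22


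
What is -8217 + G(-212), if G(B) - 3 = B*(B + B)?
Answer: 81674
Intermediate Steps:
G(B) = 3 + 2*B² (G(B) = 3 + B*(B + B) = 3 + B*(2*B) = 3 + 2*B²)
-8217 + G(-212) = -8217 + (3 + 2*(-212)²) = -8217 + (3 + 2*44944) = -8217 + (3 + 89888) = -8217 + 89891 = 81674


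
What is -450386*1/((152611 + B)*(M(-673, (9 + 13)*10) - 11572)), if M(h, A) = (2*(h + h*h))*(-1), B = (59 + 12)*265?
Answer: 225193/78520307892 ≈ 2.8680e-6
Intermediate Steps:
B = 18815 (B = 71*265 = 18815)
M(h, A) = -2*h - 2*h**2 (M(h, A) = (2*(h + h**2))*(-1) = (2*h + 2*h**2)*(-1) = -2*h - 2*h**2)
-450386*1/((152611 + B)*(M(-673, (9 + 13)*10) - 11572)) = -450386*1/((152611 + 18815)*(-2*(-673)*(1 - 673) - 11572)) = -450386*1/(171426*(-2*(-673)*(-672) - 11572)) = -450386*1/(171426*(-904512 - 11572)) = -450386/((-916084*171426)) = -450386/(-157040615784) = -450386*(-1/157040615784) = 225193/78520307892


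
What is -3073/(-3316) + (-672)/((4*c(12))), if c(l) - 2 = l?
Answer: -36719/3316 ≈ -11.073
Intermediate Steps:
c(l) = 2 + l
-3073/(-3316) + (-672)/((4*c(12))) = -3073/(-3316) + (-672)/((4*(2 + 12))) = -3073*(-1/3316) + (-112*6)/((4*14)) = 3073/3316 - 672/56 = 3073/3316 - 672*1/56 = 3073/3316 - 12 = -36719/3316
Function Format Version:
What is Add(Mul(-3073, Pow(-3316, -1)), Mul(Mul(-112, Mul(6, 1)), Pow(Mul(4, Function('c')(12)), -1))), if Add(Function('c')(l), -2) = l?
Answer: Rational(-36719, 3316) ≈ -11.073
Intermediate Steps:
Function('c')(l) = Add(2, l)
Add(Mul(-3073, Pow(-3316, -1)), Mul(Mul(-112, Mul(6, 1)), Pow(Mul(4, Function('c')(12)), -1))) = Add(Mul(-3073, Pow(-3316, -1)), Mul(Mul(-112, Mul(6, 1)), Pow(Mul(4, Add(2, 12)), -1))) = Add(Mul(-3073, Rational(-1, 3316)), Mul(Mul(-112, 6), Pow(Mul(4, 14), -1))) = Add(Rational(3073, 3316), Mul(-672, Pow(56, -1))) = Add(Rational(3073, 3316), Mul(-672, Rational(1, 56))) = Add(Rational(3073, 3316), -12) = Rational(-36719, 3316)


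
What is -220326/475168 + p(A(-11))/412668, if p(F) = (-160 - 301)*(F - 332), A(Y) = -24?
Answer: -1617352285/24510828528 ≈ -0.065985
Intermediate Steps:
p(F) = 153052 - 461*F (p(F) = -461*(-332 + F) = 153052 - 461*F)
-220326/475168 + p(A(-11))/412668 = -220326/475168 + (153052 - 461*(-24))/412668 = -220326*1/475168 + (153052 + 11064)*(1/412668) = -110163/237584 + 164116*(1/412668) = -110163/237584 + 41029/103167 = -1617352285/24510828528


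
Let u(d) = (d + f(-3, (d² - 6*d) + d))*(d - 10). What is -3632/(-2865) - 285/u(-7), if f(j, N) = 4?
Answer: -210431/48705 ≈ -4.3205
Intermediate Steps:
u(d) = (-10 + d)*(4 + d) (u(d) = (d + 4)*(d - 10) = (4 + d)*(-10 + d) = (-10 + d)*(4 + d))
-3632/(-2865) - 285/u(-7) = -3632/(-2865) - 285/(-40 + (-7)² - 6*(-7)) = -3632*(-1/2865) - 285/(-40 + 49 + 42) = 3632/2865 - 285/51 = 3632/2865 - 285*1/51 = 3632/2865 - 95/17 = -210431/48705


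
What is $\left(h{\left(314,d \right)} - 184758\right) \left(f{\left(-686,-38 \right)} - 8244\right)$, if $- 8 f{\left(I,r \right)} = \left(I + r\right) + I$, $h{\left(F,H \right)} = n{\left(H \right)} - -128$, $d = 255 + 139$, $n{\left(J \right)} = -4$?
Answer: $\frac{2979161907}{2} \approx 1.4896 \cdot 10^{9}$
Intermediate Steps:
$d = 394$
$h{\left(F,H \right)} = 124$ ($h{\left(F,H \right)} = -4 - -128 = -4 + 128 = 124$)
$f{\left(I,r \right)} = - \frac{I}{4} - \frac{r}{8}$ ($f{\left(I,r \right)} = - \frac{\left(I + r\right) + I}{8} = - \frac{r + 2 I}{8} = - \frac{I}{4} - \frac{r}{8}$)
$\left(h{\left(314,d \right)} - 184758\right) \left(f{\left(-686,-38 \right)} - 8244\right) = \left(124 - 184758\right) \left(\left(\left(- \frac{1}{4}\right) \left(-686\right) - - \frac{19}{4}\right) - 8244\right) = - 184634 \left(\left(\frac{343}{2} + \frac{19}{4}\right) - 8244\right) = - 184634 \left(\frac{705}{4} - 8244\right) = \left(-184634\right) \left(- \frac{32271}{4}\right) = \frac{2979161907}{2}$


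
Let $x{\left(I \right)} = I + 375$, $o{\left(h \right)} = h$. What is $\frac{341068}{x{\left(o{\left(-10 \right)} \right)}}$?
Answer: $\frac{341068}{365} \approx 934.43$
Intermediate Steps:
$x{\left(I \right)} = 375 + I$
$\frac{341068}{x{\left(o{\left(-10 \right)} \right)}} = \frac{341068}{375 - 10} = \frac{341068}{365}$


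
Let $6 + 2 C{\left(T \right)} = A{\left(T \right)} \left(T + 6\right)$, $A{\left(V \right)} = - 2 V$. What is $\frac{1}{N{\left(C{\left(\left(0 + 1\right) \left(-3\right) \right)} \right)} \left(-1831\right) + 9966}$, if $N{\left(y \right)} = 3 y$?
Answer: $- \frac{1}{22992} \approx -4.3493 \cdot 10^{-5}$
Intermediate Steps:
$C{\left(T \right)} = -3 - T \left(6 + T\right)$ ($C{\left(T \right)} = -3 + \frac{- 2 T \left(T + 6\right)}{2} = -3 + \frac{- 2 T \left(6 + T\right)}{2} = -3 + \frac{\left(-2\right) T \left(6 + T\right)}{2} = -3 - T \left(6 + T\right)$)
$\frac{1}{N{\left(C{\left(\left(0 + 1\right) \left(-3\right) \right)} \right)} \left(-1831\right) + 9966} = \frac{1}{3 \left(-3 - \left(\left(0 + 1\right) \left(-3\right)\right)^{2} - 6 \left(0 + 1\right) \left(-3\right)\right) \left(-1831\right) + 9966} = \frac{1}{3 \left(-3 - \left(1 \left(-3\right)\right)^{2} - 6 \cdot 1 \left(-3\right)\right) \left(-1831\right) + 9966} = \frac{1}{3 \left(-3 - \left(-3\right)^{2} - -18\right) \left(-1831\right) + 9966} = \frac{1}{3 \left(-3 - 9 + 18\right) \left(-1831\right) + 9966} = \frac{1}{3 \cdot 6 \left(-1831\right) + 9966} = \frac{1}{18 \left(-1831\right) + 9966} = \frac{1}{-32958 + 9966} = \frac{1}{-22992} = - \frac{1}{22992}$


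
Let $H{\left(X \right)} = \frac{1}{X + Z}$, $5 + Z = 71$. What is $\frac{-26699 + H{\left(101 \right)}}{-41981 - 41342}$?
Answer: $\frac{4458732}{13914941} \approx 0.32043$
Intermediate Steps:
$Z = 66$ ($Z = -5 + 71 = 66$)
$H{\left(X \right)} = \frac{1}{66 + X}$ ($H{\left(X \right)} = \frac{1}{X + 66} = \frac{1}{66 + X}$)
$\frac{-26699 + H{\left(101 \right)}}{-41981 - 41342} = \frac{-26699 + \frac{1}{66 + 101}}{-41981 - 41342} = \frac{-26699 + \frac{1}{167}}{-83323} = \left(-26699 + \frac{1}{167}\right) \left(- \frac{1}{83323}\right) = \left(- \frac{4458732}{167}\right) \left(- \frac{1}{83323}\right) = \frac{4458732}{13914941}$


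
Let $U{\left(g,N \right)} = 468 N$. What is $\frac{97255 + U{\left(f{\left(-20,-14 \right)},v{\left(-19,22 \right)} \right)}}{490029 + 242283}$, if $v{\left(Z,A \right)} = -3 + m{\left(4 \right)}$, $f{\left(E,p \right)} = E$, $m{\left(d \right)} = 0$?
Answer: $\frac{13693}{104616} \approx 0.13089$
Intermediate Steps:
$v{\left(Z,A \right)} = -3$ ($v{\left(Z,A \right)} = -3 + 0 = -3$)
$\frac{97255 + U{\left(f{\left(-20,-14 \right)},v{\left(-19,22 \right)} \right)}}{490029 + 242283} = \frac{97255 + 468 \left(-3\right)}{490029 + 242283} = \frac{97255 - 1404}{732312} = 95851 \cdot \frac{1}{732312} = \frac{13693}{104616}$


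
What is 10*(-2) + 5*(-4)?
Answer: -40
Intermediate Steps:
10*(-2) + 5*(-4) = -20 - 20 = -40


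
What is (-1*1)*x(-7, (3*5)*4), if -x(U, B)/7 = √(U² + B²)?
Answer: 7*√3649 ≈ 422.85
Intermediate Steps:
x(U, B) = -7*√(B² + U²) (x(U, B) = -7*√(U² + B²) = -7*√(B² + U²))
(-1*1)*x(-7, (3*5)*4) = (-1*1)*(-7*√(((3*5)*4)² + (-7)²)) = -(-7)*√((15*4)² + 49) = -(-7)*√(60² + 49) = -(-7)*√(3600 + 49) = -(-7)*√3649 = 7*√3649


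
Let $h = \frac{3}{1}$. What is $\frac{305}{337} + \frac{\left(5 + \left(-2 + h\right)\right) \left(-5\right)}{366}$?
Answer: $\frac{16920}{20557} \approx 0.82308$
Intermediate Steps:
$h = 3$ ($h = 3 \cdot 1 = 3$)
$\frac{305}{337} + \frac{\left(5 + \left(-2 + h\right)\right) \left(-5\right)}{366} = \frac{305}{337} + \frac{\left(5 + \left(-2 + 3\right)\right) \left(-5\right)}{366} = 305 \cdot \frac{1}{337} + \left(5 + 1\right) \left(-5\right) \frac{1}{366} = \frac{305}{337} + 6 \left(-5\right) \frac{1}{366} = \frac{305}{337} - \frac{5}{61} = \frac{16920}{20557}$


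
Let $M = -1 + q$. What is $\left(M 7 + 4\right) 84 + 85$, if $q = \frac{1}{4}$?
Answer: $-20$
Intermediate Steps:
$q = \frac{1}{4} \approx 0.25$
$M = - \frac{3}{4}$ ($M = -1 + \frac{1}{4} = - \frac{3}{4} \approx -0.75$)
$\left(M 7 + 4\right) 84 + 85 = \left(\left(- \frac{3}{4}\right) 7 + 4\right) 84 + 85 = \left(- \frac{21}{4} + 4\right) 84 + 85 = \left(- \frac{5}{4}\right) 84 + 85 = -105 + 85 = -20$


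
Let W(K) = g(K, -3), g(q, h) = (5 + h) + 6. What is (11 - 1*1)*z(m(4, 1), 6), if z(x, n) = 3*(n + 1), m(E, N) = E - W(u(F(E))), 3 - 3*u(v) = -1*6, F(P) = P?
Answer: 210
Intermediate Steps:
g(q, h) = 11 + h
u(v) = 3 (u(v) = 1 - (-1)*6/3 = 1 - 1/3*(-6) = 1 + 2 = 3)
W(K) = 8 (W(K) = 11 - 3 = 8)
m(E, N) = -8 + E (m(E, N) = E - 1*8 = E - 8 = -8 + E)
z(x, n) = 3 + 3*n (z(x, n) = 3*(1 + n) = 3 + 3*n)
(11 - 1*1)*z(m(4, 1), 6) = (11 - 1*1)*(3 + 3*6) = (11 - 1)*(3 + 18) = 10*21 = 210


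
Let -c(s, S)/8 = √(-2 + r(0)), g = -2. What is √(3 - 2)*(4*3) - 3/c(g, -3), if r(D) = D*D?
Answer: 12 - 3*I*√2/16 ≈ 12.0 - 0.26516*I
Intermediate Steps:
r(D) = D²
c(s, S) = -8*I*√2 (c(s, S) = -8*√(-2 + 0²) = -8*√(-2 + 0) = -8*I*√2)
√(3 - 2)*(4*3) - 3/c(g, -3) = √(3 - 2)*(4*3) - 3*I*√2/16 = √1*12 - 3*I*√2/16 = 1*12 - 3*I*√2/16 = 12 - 3*I*√2/16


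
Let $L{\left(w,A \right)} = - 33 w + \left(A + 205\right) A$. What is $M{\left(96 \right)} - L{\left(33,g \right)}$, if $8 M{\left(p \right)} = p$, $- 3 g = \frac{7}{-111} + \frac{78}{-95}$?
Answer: $\frac{1041303115871}{1000773225} \approx 1040.5$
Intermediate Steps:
$g = \frac{9323}{31635}$ ($g = - \frac{\frac{7}{-111} + \frac{78}{-95}}{3} = - \frac{7 \left(- \frac{1}{111}\right) + 78 \left(- \frac{1}{95}\right)}{3} = - \frac{- \frac{7}{111} - \frac{78}{95}}{3} = \left(- \frac{1}{3}\right) \left(- \frac{9323}{10545}\right) = \frac{9323}{31635} \approx 0.29471$)
$M{\left(p \right)} = \frac{p}{8}$
$L{\left(w,A \right)} = - 33 w + A \left(205 + A\right)$ ($L{\left(w,A \right)} = - 33 w + \left(205 + A\right) A = - 33 w + A \left(205 + A\right)$)
$M{\left(96 \right)} - L{\left(33,g \right)} = \frac{1}{8} \cdot 96 - \left(\left(\frac{9323}{31635}\right)^{2} - 1089 + 205 \cdot \frac{9323}{31635}\right) = 12 - \left(\frac{86918329}{1000773225} - 1089 + \frac{382243}{6327}\right) = 12 - - \frac{1029293837171}{1000773225} = 12 + \frac{1029293837171}{1000773225} = \frac{1041303115871}{1000773225}$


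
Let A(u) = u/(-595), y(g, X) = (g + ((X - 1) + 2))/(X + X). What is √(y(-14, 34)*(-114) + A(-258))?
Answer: I*√49241010/1190 ≈ 5.8968*I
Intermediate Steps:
y(g, X) = (1 + X + g)/(2*X) (y(g, X) = (g + ((-1 + X) + 2))/((2*X)) = (g + (1 + X))*(1/(2*X)) = (1 + X + g)*(1/(2*X)) = (1 + X + g)/(2*X))
A(u) = -u/595 (A(u) = u*(-1/595) = -u/595)
√(y(-14, 34)*(-114) + A(-258)) = √(((½)*(1 + 34 - 14)/34)*(-114) - 1/595*(-258)) = √(((½)*(1/34)*21)*(-114) + 258/595) = √((21/68)*(-114) + 258/595) = √(-1197/34 + 258/595) = √(-41379/1190) = I*√49241010/1190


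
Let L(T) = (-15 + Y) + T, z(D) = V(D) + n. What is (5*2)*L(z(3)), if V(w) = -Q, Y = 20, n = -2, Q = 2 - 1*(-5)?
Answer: -40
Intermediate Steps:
Q = 7 (Q = 2 + 5 = 7)
V(w) = -7 (V(w) = -1*7 = -7)
z(D) = -9 (z(D) = -7 - 2 = -9)
L(T) = 5 + T (L(T) = (-15 + 20) + T = 5 + T)
(5*2)*L(z(3)) = (5*2)*(5 - 9) = 10*(-4) = -40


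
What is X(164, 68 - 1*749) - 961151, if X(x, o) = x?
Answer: -960987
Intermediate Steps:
X(164, 68 - 1*749) - 961151 = 164 - 961151 = -960987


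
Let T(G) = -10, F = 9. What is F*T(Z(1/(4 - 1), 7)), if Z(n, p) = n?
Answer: -90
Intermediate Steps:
F*T(Z(1/(4 - 1), 7)) = 9*(-10) = -90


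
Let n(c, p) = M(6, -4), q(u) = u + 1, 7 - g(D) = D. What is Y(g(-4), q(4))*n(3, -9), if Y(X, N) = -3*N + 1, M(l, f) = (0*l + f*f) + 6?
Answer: -308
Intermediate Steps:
M(l, f) = 6 + f² (M(l, f) = (0 + f²) + 6 = f² + 6 = 6 + f²)
g(D) = 7 - D
q(u) = 1 + u
n(c, p) = 22 (n(c, p) = 6 + (-4)² = 6 + 16 = 22)
Y(X, N) = 1 - 3*N
Y(g(-4), q(4))*n(3, -9) = (1 - 3*(1 + 4))*22 = (1 - 3*5)*22 = (1 - 15)*22 = -14*22 = -308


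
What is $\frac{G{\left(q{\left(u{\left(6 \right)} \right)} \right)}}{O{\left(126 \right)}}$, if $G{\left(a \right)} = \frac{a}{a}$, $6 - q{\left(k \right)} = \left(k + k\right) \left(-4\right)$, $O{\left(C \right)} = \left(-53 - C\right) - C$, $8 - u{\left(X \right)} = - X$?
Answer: $- \frac{1}{305} \approx -0.0032787$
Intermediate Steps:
$u{\left(X \right)} = 8 + X$ ($u{\left(X \right)} = 8 - - X = 8 + X$)
$O{\left(C \right)} = -53 - 2 C$
$q{\left(k \right)} = 6 + 8 k$ ($q{\left(k \right)} = 6 - \left(k + k\right) \left(-4\right) = 6 - 2 k \left(-4\right) = 6 - - 8 k = 6 + 8 k$)
$G{\left(a \right)} = 1$
$\frac{G{\left(q{\left(u{\left(6 \right)} \right)} \right)}}{O{\left(126 \right)}} = 1 \frac{1}{-53 - 252} = 1 \frac{1}{-305} = 1 \left(- \frac{1}{305}\right) = - \frac{1}{305}$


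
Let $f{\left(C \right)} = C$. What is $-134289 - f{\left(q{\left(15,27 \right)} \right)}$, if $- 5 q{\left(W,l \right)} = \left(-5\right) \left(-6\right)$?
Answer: $-134283$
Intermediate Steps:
$q{\left(W,l \right)} = -6$ ($q{\left(W,l \right)} = - \frac{\left(-5\right) \left(-6\right)}{5} = \left(- \frac{1}{5}\right) 30 = -6$)
$-134289 - f{\left(q{\left(15,27 \right)} \right)} = -134289 - -6 = -134289 + 6 = -134283$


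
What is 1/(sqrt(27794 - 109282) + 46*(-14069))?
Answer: -29417/19037921262 - I*sqrt(5093)/104708566941 ≈ -1.5452e-6 - 6.8156e-10*I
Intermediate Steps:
1/(sqrt(27794 - 109282) + 46*(-14069)) = 1/(sqrt(-81488) - 647174) = 1/(4*I*sqrt(5093) - 647174) = 1/(-647174 + 4*I*sqrt(5093))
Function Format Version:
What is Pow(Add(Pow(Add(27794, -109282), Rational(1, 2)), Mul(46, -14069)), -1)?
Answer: Add(Rational(-29417, 19037921262), Mul(Rational(-1, 104708566941), I, Pow(5093, Rational(1, 2)))) ≈ Add(-1.5452e-6, Mul(-6.8156e-10, I))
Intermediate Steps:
Pow(Add(Pow(Add(27794, -109282), Rational(1, 2)), Mul(46, -14069)), -1) = Pow(Add(Pow(-81488, Rational(1, 2)), -647174), -1) = Pow(Add(Mul(4, I, Pow(5093, Rational(1, 2))), -647174), -1) = Pow(Add(-647174, Mul(4, I, Pow(5093, Rational(1, 2)))), -1)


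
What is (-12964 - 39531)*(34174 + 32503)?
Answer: -3500209115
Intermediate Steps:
(-12964 - 39531)*(34174 + 32503) = -52495*66677 = -3500209115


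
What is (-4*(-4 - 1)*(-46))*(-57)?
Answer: 52440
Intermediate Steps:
(-4*(-4 - 1)*(-46))*(-57) = (-4*(-5)*(-46))*(-57) = (20*(-46))*(-57) = -920*(-57) = 52440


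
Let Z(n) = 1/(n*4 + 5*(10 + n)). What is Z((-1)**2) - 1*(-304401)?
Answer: 17959660/59 ≈ 3.0440e+5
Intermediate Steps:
Z(n) = 1/(50 + 9*n) (Z(n) = 1/(4*n + (50 + 5*n)) = 1/(50 + 9*n))
Z((-1)**2) - 1*(-304401) = 1/(50 + 9*(-1)**2) - 1*(-304401) = 1/(50 + 9*1) + 304401 = 1/(50 + 9) + 304401 = 1/59 + 304401 = 17959660/59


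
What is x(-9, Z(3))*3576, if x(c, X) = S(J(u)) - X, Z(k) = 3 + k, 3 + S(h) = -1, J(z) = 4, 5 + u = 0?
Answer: -35760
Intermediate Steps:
u = -5 (u = -5 + 0 = -5)
S(h) = -4 (S(h) = -3 - 1 = -4)
x(c, X) = -4 - X
x(-9, Z(3))*3576 = (-4 - (3 + 3))*3576 = (-4 - 1*6)*3576 = (-4 - 6)*3576 = -10*3576 = -35760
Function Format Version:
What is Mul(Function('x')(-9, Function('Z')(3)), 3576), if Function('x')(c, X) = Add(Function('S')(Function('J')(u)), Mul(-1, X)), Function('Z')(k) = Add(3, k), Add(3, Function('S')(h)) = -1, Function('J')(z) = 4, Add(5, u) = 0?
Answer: -35760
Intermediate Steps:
u = -5 (u = Add(-5, 0) = -5)
Function('S')(h) = -4 (Function('S')(h) = Add(-3, -1) = -4)
Function('x')(c, X) = Add(-4, Mul(-1, X))
Mul(Function('x')(-9, Function('Z')(3)), 3576) = Mul(Add(-4, Mul(-1, Add(3, 3))), 3576) = Mul(Add(-4, Mul(-1, 6)), 3576) = Mul(Add(-4, -6), 3576) = Mul(-10, 3576) = -35760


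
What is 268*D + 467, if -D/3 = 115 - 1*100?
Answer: -11593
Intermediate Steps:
D = -45 (D = -3*(115 - 1*100) = -3*(115 - 100) = -3*15 = -45)
268*D + 467 = 268*(-45) + 467 = -12060 + 467 = -11593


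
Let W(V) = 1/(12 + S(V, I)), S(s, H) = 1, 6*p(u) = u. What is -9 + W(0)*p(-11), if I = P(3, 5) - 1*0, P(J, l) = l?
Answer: -713/78 ≈ -9.1410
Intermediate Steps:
p(u) = u/6
I = 5 (I = 5 - 1*0 = 5 + 0 = 5)
W(V) = 1/13 (W(V) = 1/(12 + 1) = 1/13)
-9 + W(0)*p(-11) = -9 + ((1/6)*(-11))/13 = -9 + (1/13)*(-11/6) = -9 - 11/78 = -713/78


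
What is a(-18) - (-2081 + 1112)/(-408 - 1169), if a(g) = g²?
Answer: 26841/83 ≈ 323.39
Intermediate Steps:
a(-18) - (-2081 + 1112)/(-408 - 1169) = (-18)² - (-2081 + 1112)/(-408 - 1169) = 324 - (-969)/(-1577) = 324 - (-969)*(-1)/1577 = 324 - 1*51/83 = 324 - 51/83 = 26841/83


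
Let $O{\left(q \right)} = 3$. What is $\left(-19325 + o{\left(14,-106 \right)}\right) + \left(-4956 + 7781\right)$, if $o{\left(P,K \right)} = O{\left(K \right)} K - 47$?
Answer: $-16865$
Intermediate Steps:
$o{\left(P,K \right)} = -47 + 3 K$ ($o{\left(P,K \right)} = 3 K - 47 = -47 + 3 K$)
$\left(-19325 + o{\left(14,-106 \right)}\right) + \left(-4956 + 7781\right) = \left(-19325 + \left(-47 + 3 \left(-106\right)\right)\right) + \left(-4956 + 7781\right) = \left(-19325 - 365\right) + 2825 = -19690 + 2825 = -16865$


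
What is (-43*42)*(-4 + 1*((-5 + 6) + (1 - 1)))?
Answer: 5418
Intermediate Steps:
(-43*42)*(-4 + 1*((-5 + 6) + (1 - 1))) = -1806*(-4 + 1*(1 + 0)) = -1806*(-4 + 1*1) = -1806*(-4 + 1) = -1806*(-3) = 5418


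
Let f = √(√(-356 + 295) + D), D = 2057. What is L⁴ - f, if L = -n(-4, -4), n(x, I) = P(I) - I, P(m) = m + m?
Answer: 256 - √(2057 + I*√61) ≈ 210.65 - 0.086103*I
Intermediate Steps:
P(m) = 2*m
n(x, I) = I (n(x, I) = 2*I - I = I)
L = 4 (L = -1*(-4) = 4)
f = √(2057 + I*√61) (f = √(√(-356 + 295) + 2057) = √(√(-61) + 2057) = √(I*√61 + 2057) = √(2057 + I*√61) ≈ 45.354 + 0.0861*I)
L⁴ - f = 4⁴ - √(2057 + I*√61) = 256 - √(2057 + I*√61)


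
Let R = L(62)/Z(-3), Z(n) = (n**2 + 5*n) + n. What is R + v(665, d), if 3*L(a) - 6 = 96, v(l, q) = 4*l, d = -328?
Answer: 23906/9 ≈ 2656.2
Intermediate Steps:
L(a) = 34 (L(a) = 2 + (1/3)*96 = 2 + 32 = 34)
Z(n) = n**2 + 6*n
R = -34/9 (R = 34/(-3*(6 - 3)) = 34/(-3*3) = 34/(-9) = -1/9*34 = -34/9 ≈ -3.7778)
R + v(665, d) = -34/9 + 4*665 = -34/9 + 2660 = 23906/9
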